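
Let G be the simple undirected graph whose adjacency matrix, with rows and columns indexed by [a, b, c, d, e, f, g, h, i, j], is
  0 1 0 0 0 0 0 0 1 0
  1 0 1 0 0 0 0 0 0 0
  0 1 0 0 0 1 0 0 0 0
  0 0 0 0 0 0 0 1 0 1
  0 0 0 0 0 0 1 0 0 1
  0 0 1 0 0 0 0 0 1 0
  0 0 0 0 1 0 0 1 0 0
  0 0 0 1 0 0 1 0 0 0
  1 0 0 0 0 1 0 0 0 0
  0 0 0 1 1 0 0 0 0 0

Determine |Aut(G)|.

G has two connected components, {d, e, g, h, j} and {a, b, c, f, i}; each is 2-regular, so G = C_5 ⊔ C_5. With two isomorphic components, Aut(G) = Aut(C_5) ≀ S_2 = (D_5 × D_5) ⋊ Z_2: permute each cycle by D_5, then optionally swap the two cycles. Order 2·(2·5)² = 200.

200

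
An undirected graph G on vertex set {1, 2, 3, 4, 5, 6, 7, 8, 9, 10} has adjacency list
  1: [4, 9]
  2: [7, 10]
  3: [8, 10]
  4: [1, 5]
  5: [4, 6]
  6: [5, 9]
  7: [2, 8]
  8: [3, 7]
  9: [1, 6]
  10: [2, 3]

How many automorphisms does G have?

G has two connected components, {2, 3, 7, 8, 10} and {1, 4, 5, 6, 9}; each is 2-regular, so G = C_5 ⊔ C_5. Aut of a disjoint union of two copies of C_5 is the wreath product D_5 ≀ Z_2, of order 2·10² = 200.

200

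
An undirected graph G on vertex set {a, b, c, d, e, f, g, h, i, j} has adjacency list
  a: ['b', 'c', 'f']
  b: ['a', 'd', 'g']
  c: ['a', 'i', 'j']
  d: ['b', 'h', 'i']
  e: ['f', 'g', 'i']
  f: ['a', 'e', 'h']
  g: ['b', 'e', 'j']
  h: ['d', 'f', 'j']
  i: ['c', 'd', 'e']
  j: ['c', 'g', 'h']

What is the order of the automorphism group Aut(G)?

120

G is 3-regular on 10 vertices with no triangles and no 4-cycles (girth 5): this is the Petersen graph. It is a classical fact that the Petersen graph has automorphism group S_5 (order 120), arising from its description as the Kneser graph K(5,2).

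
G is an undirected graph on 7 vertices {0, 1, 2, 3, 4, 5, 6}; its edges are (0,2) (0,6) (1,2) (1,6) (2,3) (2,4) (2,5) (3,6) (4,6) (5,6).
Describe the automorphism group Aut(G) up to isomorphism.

The vertices split by degree into {2, 6} (degree 5) and {0, 1, 3, 4, 5} (degree 2); every edge runs between the two parts, so G is the complete bipartite graph K_{2,5}. The parts have unequal sizes, so no automorphism swaps them; each part is permuted independently, giving S_2 × S_5 of order 2!·5! = 240.

S_2 × S_5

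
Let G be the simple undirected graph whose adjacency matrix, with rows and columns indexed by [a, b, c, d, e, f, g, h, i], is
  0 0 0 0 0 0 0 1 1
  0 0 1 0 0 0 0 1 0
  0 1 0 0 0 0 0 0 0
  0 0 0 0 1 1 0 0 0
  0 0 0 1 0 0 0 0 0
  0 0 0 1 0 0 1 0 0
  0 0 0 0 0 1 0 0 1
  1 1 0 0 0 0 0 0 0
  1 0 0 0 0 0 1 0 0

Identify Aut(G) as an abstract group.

Z_2

The degree sequence is [2, 2, 1, 2, 1, 2, 2, 2, 2]; the two degree-1 vertices c and e are the ends of a path, so G = P_9. A path has exactly one nontrivial symmetry — reversal — giving Aut(G) of order 2.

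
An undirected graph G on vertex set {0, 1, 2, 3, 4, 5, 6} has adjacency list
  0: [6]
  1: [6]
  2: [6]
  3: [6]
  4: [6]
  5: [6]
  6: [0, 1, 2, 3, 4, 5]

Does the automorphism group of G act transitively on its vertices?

Vertex 6 is the only vertex of degree 6, so every automorphism fixes it; G is not vertex-transitive.

No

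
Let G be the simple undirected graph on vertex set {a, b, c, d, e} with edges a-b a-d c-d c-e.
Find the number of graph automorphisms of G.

The degree sequence is [2, 1, 2, 2, 1]; the two degree-1 vertices b and e are the ends of a path, so G = P_5. The only nontrivial automorphism of a path is the end-to-end reflection, so Aut(G) ≅ Z_2.

2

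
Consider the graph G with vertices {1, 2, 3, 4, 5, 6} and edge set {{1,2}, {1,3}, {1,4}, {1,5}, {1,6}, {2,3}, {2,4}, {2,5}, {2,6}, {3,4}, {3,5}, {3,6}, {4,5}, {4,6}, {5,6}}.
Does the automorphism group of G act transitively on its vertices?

Yes

All 6 vertices are pairwise adjacent: G = K_6. Every bijection on the vertex set is an automorphism of K_6; hence Aut(K_6) ≅ S_6, order 720. Under this action every vertex can be carried to every other, so G is vertex-transitive.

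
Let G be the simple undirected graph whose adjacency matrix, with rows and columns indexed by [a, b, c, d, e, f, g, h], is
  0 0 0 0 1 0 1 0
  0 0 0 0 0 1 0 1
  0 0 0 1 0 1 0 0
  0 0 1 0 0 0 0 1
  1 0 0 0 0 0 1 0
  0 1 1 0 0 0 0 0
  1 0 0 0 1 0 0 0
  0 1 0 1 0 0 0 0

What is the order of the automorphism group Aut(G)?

60

G has two connected components, {b, c, d, f, h} and {a, e, g}; each is 2-regular, so G = C_5 ⊔ C_3. No automorphism exchanges components of different sizes, hence Aut(G) is the direct product D_3 × D_5, order 60.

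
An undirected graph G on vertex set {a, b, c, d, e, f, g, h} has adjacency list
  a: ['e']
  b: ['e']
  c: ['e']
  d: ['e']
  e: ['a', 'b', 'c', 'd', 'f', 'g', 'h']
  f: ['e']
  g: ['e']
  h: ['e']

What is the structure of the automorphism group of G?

the symmetric group on 7 letters

Vertex e has degree 7 and every other vertex has degree 1, so G is the star K_{1,7} with centre e. The 7 leaves are pairwise interchangeable while the centre is fixed, giving Aut(G) = S_7.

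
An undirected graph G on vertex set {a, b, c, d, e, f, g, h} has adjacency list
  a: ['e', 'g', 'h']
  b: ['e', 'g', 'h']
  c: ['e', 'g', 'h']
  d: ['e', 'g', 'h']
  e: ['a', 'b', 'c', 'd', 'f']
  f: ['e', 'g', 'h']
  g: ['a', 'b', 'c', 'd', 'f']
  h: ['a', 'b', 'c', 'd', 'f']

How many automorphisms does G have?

720

The vertices split by degree into {e, g, h} (degree 5) and {a, b, c, d, f} (degree 3); every edge runs between the two parts, so G is the complete bipartite graph K_{3,5}. The parts have unequal sizes, so no automorphism swaps them; each part is permuted independently, giving S_3 × S_5 of order 3!·5! = 720.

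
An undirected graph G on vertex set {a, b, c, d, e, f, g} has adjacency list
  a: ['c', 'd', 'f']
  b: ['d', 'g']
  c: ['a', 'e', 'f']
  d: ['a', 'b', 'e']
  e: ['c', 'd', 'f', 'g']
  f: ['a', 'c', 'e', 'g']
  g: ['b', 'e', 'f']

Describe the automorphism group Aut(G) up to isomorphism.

The degree sequence is [3, 2, 3, 3, 4, 4, 3]. Checking the degree-preserving permutations of the vertex set shows that none except the identity preserves every edge, so Aut(G) is trivial.

the trivial group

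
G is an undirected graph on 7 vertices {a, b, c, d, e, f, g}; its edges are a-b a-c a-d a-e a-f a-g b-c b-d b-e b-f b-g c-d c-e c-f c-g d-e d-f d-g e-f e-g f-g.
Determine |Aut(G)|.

All 7 vertices are pairwise adjacent: G = K_7. Any permutation of the 7 vertices preserves K_7, so Aut(K_7) = S_7 of order 7! = 5040.

5040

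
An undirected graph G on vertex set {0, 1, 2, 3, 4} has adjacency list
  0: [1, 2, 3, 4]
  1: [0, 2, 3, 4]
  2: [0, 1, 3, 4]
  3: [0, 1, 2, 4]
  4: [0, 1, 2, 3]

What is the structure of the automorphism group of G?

the symmetric group on 5 letters

All 5 vertices are pairwise adjacent: G = K_5. Any permutation of the 5 vertices preserves K_5, so Aut(K_5) = S_5 of order 5! = 120.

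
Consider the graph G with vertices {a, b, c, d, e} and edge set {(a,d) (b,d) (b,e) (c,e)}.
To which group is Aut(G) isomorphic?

Z_2

The degree sequence is [1, 2, 1, 2, 2]; the two degree-1 vertices a and c are the ends of a path, so G = P_5. A path has exactly one nontrivial symmetry — reversal — giving Aut(G) of order 2.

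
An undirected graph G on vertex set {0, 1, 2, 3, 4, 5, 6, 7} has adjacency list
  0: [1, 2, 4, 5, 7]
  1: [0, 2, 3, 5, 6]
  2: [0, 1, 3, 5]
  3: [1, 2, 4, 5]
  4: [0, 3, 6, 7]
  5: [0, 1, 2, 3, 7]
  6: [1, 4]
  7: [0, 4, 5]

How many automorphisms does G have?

1

The degree sequence is [5, 5, 4, 4, 4, 5, 2, 3]. Checking the degree-preserving permutations of the vertex set shows that none except the identity preserves every edge, so Aut(G) is trivial.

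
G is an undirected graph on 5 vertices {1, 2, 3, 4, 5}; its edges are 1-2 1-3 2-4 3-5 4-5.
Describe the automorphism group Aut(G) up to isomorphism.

the dihedral group of order 10

Every vertex has degree 2 and the graph is connected, so G is the 5-cycle C_5. The automorphisms of the 5-cycle are exactly the symmetries of a regular 5-gon: the dihedral group D_5, |D_5| = 10.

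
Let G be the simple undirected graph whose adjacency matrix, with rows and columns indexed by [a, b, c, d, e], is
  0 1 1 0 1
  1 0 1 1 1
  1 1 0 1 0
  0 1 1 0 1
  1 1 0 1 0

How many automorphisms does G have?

Vertex b is the unique vertex of degree 4; the remaining 4 vertices each have degree 3 and induce a cycle, so G is the wheel on 5 vertices with hub b. With the hub fixed, the remaining symmetry is that of the rim cycle C_4, giving the dihedral group D_4.

8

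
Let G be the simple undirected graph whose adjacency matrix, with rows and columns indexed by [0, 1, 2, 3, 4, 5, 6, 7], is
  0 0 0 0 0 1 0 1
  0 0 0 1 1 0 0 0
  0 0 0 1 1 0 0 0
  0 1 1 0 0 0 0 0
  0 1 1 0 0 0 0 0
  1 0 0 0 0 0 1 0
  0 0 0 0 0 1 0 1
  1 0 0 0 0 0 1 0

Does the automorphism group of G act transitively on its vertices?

G has two connected components, {0, 5, 6, 7} and {1, 2, 3, 4}; each is 2-regular, so G = C_4 ⊔ C_4. Aut of a disjoint union of two copies of C_4 is the wreath product D_4 ≀ Z_2, of order 2·8² = 128. This group acts transitively on the 8 vertices.

Yes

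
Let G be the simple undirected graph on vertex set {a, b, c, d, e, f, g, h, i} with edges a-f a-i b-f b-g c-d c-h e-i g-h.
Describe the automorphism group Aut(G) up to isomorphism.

the cyclic group of order 2

The degree sequence is [2, 2, 2, 1, 1, 2, 2, 2, 2]; the two degree-1 vertices d and e are the ends of a path, so G = P_9. A path has exactly one nontrivial symmetry — reversal — giving Aut(G) of order 2.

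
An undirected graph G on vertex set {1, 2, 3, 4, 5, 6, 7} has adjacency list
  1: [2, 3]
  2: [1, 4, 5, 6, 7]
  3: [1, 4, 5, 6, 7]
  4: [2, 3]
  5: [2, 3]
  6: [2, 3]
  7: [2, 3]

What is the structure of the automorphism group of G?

S_2 × S_5

The vertices split by degree into {2, 3} (degree 5) and {1, 4, 5, 6, 7} (degree 2); every edge runs between the two parts, so G is the complete bipartite graph K_{2,5}. The parts have unequal sizes, so no automorphism swaps them; each part is permuted independently, giving S_2 × S_5 of order 2!·5! = 240.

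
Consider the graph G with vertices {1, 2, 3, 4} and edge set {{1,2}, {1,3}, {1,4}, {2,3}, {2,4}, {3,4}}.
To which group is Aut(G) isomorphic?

All 4 vertices are pairwise adjacent: G = K_4. Any permutation of the 4 vertices preserves K_4, so Aut(K_4) = S_4 of order 4! = 24.

the symmetric group on 4 letters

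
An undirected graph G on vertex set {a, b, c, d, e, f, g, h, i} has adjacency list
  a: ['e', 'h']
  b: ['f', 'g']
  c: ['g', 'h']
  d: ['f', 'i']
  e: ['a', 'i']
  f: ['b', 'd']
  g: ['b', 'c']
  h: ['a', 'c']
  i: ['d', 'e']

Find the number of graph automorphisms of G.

G is 2-regular and connected on 9 vertices, i.e. the cycle C_9. C_9 has 9 rotations and 9 reflections, so Aut(C_9) ≅ D_9 of order 18.

18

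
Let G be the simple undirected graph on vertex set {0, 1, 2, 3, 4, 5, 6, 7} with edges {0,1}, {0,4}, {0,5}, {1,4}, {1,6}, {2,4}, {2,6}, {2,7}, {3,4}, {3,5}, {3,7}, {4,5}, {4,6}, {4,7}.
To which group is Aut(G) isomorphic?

Vertex 4 is the unique vertex of degree 7; the remaining 7 vertices each have degree 3 and induce a cycle, so G is the wheel on 8 vertices with hub 4. Every automorphism fixes the hub and acts on the rim 7-cycle, so Aut(G) ≅ Aut(C_7) = D_7 of order 14.

D_7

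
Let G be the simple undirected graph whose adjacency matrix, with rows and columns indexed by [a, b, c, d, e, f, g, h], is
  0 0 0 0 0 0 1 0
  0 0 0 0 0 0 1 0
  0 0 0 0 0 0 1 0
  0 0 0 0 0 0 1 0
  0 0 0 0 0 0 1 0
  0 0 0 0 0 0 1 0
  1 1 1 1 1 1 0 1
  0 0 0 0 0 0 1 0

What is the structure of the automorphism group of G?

Vertex g has degree 7 and every other vertex has degree 1, so G is the star K_{1,7} with centre g. The 7 leaves are pairwise interchangeable while the centre is fixed, giving Aut(G) = S_7.

the symmetric group on 7 letters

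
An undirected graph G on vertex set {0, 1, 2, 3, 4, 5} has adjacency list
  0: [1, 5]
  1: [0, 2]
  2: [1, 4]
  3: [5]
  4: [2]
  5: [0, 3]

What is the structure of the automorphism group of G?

Z_2

The degree sequence is [2, 2, 2, 1, 1, 2]; the two degree-1 vertices 3 and 4 are the ends of a path, so G = P_6. A path has exactly one nontrivial symmetry — reversal — giving Aut(G) of order 2.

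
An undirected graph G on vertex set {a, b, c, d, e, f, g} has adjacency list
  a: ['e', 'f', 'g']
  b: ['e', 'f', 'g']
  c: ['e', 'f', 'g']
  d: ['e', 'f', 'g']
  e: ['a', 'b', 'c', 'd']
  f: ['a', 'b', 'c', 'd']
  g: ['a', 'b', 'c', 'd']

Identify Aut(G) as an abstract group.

S_3 × S_4

The vertices split by degree into {e, f, g} (degree 4) and {a, b, c, d} (degree 3); every edge runs between the two parts, so G is the complete bipartite graph K_{3,4}. Automorphisms preserve the bipartition setwise (since the parts differ in size) and act as S_3 × S_4 within it; |Aut| = 144.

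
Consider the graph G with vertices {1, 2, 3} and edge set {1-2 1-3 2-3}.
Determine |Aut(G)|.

6

Every vertex has degree 2, so G is the complete graph K_3. Every bijection on the vertex set is an automorphism of K_3; hence Aut(K_3) ≅ S_3, order 6.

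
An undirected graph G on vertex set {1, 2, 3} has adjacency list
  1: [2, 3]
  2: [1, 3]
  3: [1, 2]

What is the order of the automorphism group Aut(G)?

All 3 vertices are pairwise adjacent: G = K_3. Every bijection on the vertex set is an automorphism of K_3; hence Aut(K_3) ≅ S_3, order 6.

6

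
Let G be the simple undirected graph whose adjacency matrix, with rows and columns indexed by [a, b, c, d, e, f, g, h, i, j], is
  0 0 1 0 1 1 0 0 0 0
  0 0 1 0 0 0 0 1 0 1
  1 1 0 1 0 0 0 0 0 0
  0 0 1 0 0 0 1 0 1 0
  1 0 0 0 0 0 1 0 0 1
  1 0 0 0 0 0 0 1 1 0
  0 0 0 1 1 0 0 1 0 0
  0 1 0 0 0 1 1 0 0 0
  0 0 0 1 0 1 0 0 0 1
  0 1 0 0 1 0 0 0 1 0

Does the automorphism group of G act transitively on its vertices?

Yes

G is 3-regular on 10 vertices with no triangles and no 4-cycles (girth 5): this is the Petersen graph. It is a classical fact that the Petersen graph has automorphism group S_5 (order 120), arising from its description as the Kneser graph K(5,2). This group acts transitively on the 10 vertices.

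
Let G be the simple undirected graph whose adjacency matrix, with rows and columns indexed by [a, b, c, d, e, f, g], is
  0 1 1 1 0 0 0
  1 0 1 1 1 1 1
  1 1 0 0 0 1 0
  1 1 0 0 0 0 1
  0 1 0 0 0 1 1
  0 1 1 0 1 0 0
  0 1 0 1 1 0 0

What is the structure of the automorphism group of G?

D_6

Vertex b is the unique vertex of degree 6; the remaining 6 vertices each have degree 3 and induce a cycle, so G is the wheel on 7 vertices with hub b. Every automorphism fixes the hub and acts on the rim 6-cycle, so Aut(G) ≅ Aut(C_6) = D_6 of order 12.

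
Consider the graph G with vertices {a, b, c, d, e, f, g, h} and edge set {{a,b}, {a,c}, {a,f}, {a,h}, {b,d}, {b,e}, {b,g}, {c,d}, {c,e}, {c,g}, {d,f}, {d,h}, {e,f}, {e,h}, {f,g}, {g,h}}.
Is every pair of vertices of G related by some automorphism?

Yes

G is 4-regular and bipartite with parts {b, c, f, h} and {a, d, e, g} (each part is independent and every cross-pair is an edge), so G = K_{4,4}. Each part can be permuted independently (S_4 × S_4) and the two equal-size parts can also be swapped, giving (S_4 × S_4) ⋊ Z_2 of order 2·(4!)² = 1152. Under this action every vertex can be carried to every other, so G is vertex-transitive.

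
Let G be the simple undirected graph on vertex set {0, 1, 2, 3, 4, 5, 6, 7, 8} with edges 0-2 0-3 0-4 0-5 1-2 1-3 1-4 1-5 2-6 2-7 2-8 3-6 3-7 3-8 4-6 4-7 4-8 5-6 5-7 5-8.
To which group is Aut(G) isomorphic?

The vertices split by degree into {2, 3, 4, 5} (degree 5) and {0, 1, 6, 7, 8} (degree 4); every edge runs between the two parts, so G is the complete bipartite graph K_{4,5}. The parts have unequal sizes, so no automorphism swaps them; each part is permuted independently, giving S_5 × S_4 of order 5!·4! = 2880.

S_5 × S_4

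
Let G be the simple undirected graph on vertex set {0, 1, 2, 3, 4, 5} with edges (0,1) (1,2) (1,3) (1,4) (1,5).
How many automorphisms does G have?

120

Vertex 1 has degree 5 and every other vertex has degree 1, so G is the star K_{1,5} with centre 1. Any automorphism fixes the centre and permutes the 5 leaves freely, so Aut(G) ≅ S_5 of order 5! = 120.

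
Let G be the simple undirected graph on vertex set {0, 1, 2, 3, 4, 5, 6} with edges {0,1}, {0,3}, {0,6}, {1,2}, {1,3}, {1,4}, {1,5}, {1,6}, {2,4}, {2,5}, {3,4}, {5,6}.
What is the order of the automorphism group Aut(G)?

12

Vertex 1 is the unique vertex of degree 6; the remaining 6 vertices each have degree 3 and induce a cycle, so G is the wheel on 7 vertices with hub 1. Every automorphism fixes the hub and acts on the rim 6-cycle, so Aut(G) ≅ Aut(C_6) = D_6 of order 12.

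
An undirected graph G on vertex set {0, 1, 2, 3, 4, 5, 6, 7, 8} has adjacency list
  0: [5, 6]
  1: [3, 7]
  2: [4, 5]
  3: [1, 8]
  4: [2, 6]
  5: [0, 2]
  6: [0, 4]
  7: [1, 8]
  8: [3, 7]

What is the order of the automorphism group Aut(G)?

G has two connected components, {0, 2, 4, 5, 6} and {1, 3, 7, 8}; each is 2-regular, so G = C_5 ⊔ C_4. The components are non-isomorphic (different sizes), so Aut(G) = Aut(C_5) × Aut(C_4) = D_5 × D_4 of order 10·8 = 80.

80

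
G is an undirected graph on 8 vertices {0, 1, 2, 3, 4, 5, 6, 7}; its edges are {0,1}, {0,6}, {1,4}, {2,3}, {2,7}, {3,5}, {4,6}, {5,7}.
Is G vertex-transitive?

G has two connected components, {2, 3, 5, 7} and {0, 1, 4, 6}; each is 2-regular, so G = C_4 ⊔ C_4. With two isomorphic components, Aut(G) = Aut(C_4) ≀ S_2 = (D_4 × D_4) ⋊ Z_2: permute each cycle by D_4, then optionally swap the two cycles. Order 2·(2·4)² = 128. This group acts transitively on the 8 vertices.

Yes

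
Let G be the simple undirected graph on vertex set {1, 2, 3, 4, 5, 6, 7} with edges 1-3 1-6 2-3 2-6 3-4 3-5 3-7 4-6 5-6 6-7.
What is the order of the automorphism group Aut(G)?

240

The vertices split by degree into {3, 6} (degree 5) and {1, 2, 4, 5, 7} (degree 2); every edge runs between the two parts, so G is the complete bipartite graph K_{2,5}. Automorphisms preserve the bipartition setwise (since the parts differ in size) and act as S_2 × S_5 within it; |Aut| = 240.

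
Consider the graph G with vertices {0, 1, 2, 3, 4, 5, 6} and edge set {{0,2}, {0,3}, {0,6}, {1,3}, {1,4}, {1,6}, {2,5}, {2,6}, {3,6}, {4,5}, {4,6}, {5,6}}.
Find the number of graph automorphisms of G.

12

Vertex 6 is the unique vertex of degree 6; the remaining 6 vertices each have degree 3 and induce a cycle, so G is the wheel on 7 vertices with hub 6. Every automorphism fixes the hub and acts on the rim 6-cycle, so Aut(G) ≅ Aut(C_6) = D_6 of order 12.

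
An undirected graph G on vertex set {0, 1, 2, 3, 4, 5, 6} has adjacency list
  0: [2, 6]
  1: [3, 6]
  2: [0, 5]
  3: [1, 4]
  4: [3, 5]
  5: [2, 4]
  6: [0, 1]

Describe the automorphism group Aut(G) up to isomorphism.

the dihedral group of order 14

G is 2-regular and connected on 7 vertices, i.e. the cycle C_7. The automorphisms of the 7-cycle are exactly the symmetries of a regular 7-gon: the dihedral group D_7, |D_7| = 14.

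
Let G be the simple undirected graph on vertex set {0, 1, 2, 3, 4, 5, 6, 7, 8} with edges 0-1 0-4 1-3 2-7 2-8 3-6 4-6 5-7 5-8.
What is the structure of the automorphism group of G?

G has two connected components, {0, 1, 3, 4, 6} and {2, 5, 7, 8}; each is 2-regular, so G = C_5 ⊔ C_4. No automorphism exchanges components of different sizes, hence Aut(G) is the direct product D_5 × D_4, order 80.

D_5 × D_4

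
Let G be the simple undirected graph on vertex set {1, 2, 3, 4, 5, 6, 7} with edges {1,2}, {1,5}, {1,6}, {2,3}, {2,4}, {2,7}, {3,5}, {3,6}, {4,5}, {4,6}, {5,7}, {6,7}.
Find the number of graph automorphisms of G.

The vertices split by degree into {2, 5, 6} (degree 4) and {1, 3, 4, 7} (degree 3); every edge runs between the two parts, so G is the complete bipartite graph K_{3,4}. Automorphisms preserve the bipartition setwise (since the parts differ in size) and act as S_4 × S_3 within it; |Aut| = 144.

144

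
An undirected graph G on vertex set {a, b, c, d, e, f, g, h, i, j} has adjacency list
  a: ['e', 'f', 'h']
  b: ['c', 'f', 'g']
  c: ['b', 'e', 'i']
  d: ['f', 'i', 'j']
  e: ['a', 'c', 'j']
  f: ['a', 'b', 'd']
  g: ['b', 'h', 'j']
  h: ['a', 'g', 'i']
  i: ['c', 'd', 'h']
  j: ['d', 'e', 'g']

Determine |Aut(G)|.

G is 3-regular on 10 vertices with no triangles and no 4-cycles (girth 5): this is the Petersen graph. Viewing the Petersen graph as the Kneser graph K(5,2) — vertices are 2-subsets of {1,…,5}, edges join disjoint pairs — its automorphisms are exactly the permutations of the 5-element set, so Aut ≅ S_5 of order 120.

120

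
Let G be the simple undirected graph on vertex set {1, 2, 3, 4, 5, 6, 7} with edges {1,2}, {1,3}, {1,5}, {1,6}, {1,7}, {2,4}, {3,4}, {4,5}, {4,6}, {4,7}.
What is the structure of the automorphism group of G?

The vertices split by degree into {1, 4} (degree 5) and {2, 3, 5, 6, 7} (degree 2); every edge runs between the two parts, so G is the complete bipartite graph K_{2,5}. The parts have unequal sizes, so no automorphism swaps them; each part is permuted independently, giving S_5 × S_2 of order 5!·2! = 240.

S_5 × S_2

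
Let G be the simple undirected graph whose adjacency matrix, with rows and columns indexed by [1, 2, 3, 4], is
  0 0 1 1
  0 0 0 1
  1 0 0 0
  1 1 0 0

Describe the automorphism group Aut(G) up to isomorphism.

the cyclic group of order 2

The degree sequence is [2, 1, 1, 2]; the two degree-1 vertices 2 and 3 are the ends of a path, so G = P_4. A path has exactly one nontrivial symmetry — reversal — giving Aut(G) of order 2.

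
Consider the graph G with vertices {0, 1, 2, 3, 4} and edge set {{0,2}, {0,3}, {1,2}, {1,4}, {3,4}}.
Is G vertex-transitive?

Yes

Every vertex has degree 2 and the graph is connected, so G is the 5-cycle C_5. The automorphisms of the 5-cycle are exactly the symmetries of a regular 5-gon: the dihedral group D_5, |D_5| = 10. Under this action every vertex can be carried to every other, so G is vertex-transitive.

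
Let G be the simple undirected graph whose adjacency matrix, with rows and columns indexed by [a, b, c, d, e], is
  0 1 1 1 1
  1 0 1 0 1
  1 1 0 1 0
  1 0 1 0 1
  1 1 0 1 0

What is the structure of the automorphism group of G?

the dihedral group of order 8

Vertex a is the unique vertex of degree 4; the remaining 4 vertices each have degree 3 and induce a cycle, so G is the wheel on 5 vertices with hub a. With the hub fixed, the remaining symmetry is that of the rim cycle C_4, giving the dihedral group D_4.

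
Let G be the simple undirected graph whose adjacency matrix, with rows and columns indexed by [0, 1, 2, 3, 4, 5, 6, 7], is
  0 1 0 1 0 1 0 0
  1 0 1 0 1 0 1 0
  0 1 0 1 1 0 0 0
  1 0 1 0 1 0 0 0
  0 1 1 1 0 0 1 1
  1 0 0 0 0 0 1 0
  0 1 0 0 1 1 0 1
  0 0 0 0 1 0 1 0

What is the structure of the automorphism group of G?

Degrees alone do not determine every vertex (e.g. 0 and 2 both have degree 3), but their neighbour-degree multisets differ: N(0) has degrees [2, 3, 4] while N(2) has degrees [3, 4, 5]. Repeating this refinement separates all vertices, so the only automorphism is the identity.

1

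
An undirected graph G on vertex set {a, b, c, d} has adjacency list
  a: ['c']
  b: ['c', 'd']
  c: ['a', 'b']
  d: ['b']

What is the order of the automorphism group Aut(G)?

The degree sequence is [1, 2, 2, 1]; the two degree-1 vertices a and d are the ends of a path, so G = P_4. The only nontrivial automorphism of a path is the end-to-end reflection, so Aut(G) ≅ Z_2.

2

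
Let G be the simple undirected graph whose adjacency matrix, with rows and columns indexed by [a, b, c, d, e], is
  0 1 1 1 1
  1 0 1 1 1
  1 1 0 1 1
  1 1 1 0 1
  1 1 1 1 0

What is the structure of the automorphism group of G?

Every vertex has degree 4, so G is the complete graph K_5. Every bijection on the vertex set is an automorphism of K_5; hence Aut(K_5) ≅ S_5, order 120.

the symmetric group on 5 letters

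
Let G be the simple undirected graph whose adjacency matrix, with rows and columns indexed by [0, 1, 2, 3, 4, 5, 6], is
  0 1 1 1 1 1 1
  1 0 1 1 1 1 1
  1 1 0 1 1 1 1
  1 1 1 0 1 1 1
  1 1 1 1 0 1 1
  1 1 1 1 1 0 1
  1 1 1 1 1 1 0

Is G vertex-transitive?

Yes

Every vertex has degree 6, so G is the complete graph K_7. Every bijection on the vertex set is an automorphism of K_7; hence Aut(K_7) ≅ S_7, order 5040. Under this action every vertex can be carried to every other, so G is vertex-transitive.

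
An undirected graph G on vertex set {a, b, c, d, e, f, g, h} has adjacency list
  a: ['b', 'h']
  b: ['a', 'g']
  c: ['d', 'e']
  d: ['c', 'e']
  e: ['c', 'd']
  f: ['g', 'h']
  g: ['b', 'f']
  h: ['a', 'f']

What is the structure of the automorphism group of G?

D_5 × D_3

G has two connected components, {a, b, f, g, h} and {c, d, e}; each is 2-regular, so G = C_5 ⊔ C_3. No automorphism exchanges components of different sizes, hence Aut(G) is the direct product D_5 × D_3, order 60.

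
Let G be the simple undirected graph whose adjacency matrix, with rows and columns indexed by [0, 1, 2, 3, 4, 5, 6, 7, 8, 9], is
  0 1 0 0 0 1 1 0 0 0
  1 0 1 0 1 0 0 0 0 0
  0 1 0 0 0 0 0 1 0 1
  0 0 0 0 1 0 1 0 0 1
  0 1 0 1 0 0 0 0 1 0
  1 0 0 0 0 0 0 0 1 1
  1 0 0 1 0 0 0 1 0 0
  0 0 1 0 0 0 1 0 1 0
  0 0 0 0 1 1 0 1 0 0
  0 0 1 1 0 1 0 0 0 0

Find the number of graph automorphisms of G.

120

G is 3-regular on 10 vertices with no triangles and no 4-cycles (girth 5): this is the Petersen graph. Viewing the Petersen graph as the Kneser graph K(5,2) — vertices are 2-subsets of {1,…,5}, edges join disjoint pairs — its automorphisms are exactly the permutations of the 5-element set, so Aut ≅ S_5 of order 120.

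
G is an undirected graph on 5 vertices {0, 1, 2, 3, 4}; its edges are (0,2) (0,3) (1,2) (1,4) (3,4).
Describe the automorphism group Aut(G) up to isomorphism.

the dihedral group of order 10

G is 2-regular and connected on 5 vertices, i.e. the cycle C_5. The automorphisms of the 5-cycle are exactly the symmetries of a regular 5-gon: the dihedral group D_5, |D_5| = 10.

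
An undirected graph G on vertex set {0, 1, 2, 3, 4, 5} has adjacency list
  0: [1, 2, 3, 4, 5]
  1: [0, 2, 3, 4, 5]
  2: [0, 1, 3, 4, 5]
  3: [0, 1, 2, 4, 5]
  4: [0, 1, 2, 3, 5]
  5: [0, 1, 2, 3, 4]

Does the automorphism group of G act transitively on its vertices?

Yes

All 6 vertices are pairwise adjacent: G = K_6. Every bijection on the vertex set is an automorphism of K_6; hence Aut(K_6) ≅ S_6, order 720. Under this action every vertex can be carried to every other, so G is vertex-transitive.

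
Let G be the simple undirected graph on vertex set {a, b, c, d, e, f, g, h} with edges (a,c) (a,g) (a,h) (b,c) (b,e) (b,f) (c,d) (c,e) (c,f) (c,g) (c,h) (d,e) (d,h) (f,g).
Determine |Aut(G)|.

14

Vertex c is the unique vertex of degree 7; the remaining 7 vertices each have degree 3 and induce a cycle, so G is the wheel on 8 vertices with hub c. With the hub fixed, the remaining symmetry is that of the rim cycle C_7, giving the dihedral group D_7.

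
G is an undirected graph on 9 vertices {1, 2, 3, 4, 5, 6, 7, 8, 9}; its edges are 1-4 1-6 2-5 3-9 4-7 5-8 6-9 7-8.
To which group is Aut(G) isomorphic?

the cyclic group of order 2

The degree sequence is [2, 1, 1, 2, 2, 2, 2, 2, 2]; the two degree-1 vertices 2 and 3 are the ends of a path, so G = P_9. A path has exactly one nontrivial symmetry — reversal — giving Aut(G) of order 2.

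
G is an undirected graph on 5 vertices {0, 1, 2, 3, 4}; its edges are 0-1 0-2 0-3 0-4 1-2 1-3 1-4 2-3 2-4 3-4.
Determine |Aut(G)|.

120

Every vertex has degree 4, so G is the complete graph K_5. Any permutation of the 5 vertices preserves K_5, so Aut(K_5) = S_5 of order 5! = 120.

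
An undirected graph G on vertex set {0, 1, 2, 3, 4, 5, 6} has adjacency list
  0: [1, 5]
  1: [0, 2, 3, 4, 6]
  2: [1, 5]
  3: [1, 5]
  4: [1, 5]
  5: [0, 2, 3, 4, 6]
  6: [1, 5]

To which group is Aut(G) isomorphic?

S_2 × S_5

The vertices split by degree into {1, 5} (degree 5) and {0, 2, 3, 4, 6} (degree 2); every edge runs between the two parts, so G is the complete bipartite graph K_{2,5}. Automorphisms preserve the bipartition setwise (since the parts differ in size) and act as S_2 × S_5 within it; |Aut| = 240.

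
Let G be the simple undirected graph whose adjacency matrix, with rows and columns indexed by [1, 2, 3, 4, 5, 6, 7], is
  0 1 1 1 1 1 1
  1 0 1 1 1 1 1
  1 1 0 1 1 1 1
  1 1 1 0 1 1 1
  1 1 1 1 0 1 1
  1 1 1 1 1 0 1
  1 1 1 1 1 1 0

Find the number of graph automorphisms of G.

All 7 vertices are pairwise adjacent: G = K_7. Every bijection on the vertex set is an automorphism of K_7; hence Aut(K_7) ≅ S_7, order 5040.

5040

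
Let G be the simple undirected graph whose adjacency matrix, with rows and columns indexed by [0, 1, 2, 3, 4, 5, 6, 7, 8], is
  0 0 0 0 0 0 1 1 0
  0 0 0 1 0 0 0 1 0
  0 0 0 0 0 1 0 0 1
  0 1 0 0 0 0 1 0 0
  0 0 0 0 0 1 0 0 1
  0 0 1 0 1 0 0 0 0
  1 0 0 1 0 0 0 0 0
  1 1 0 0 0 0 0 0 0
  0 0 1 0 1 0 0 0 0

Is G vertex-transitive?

No

G has two connected components, {0, 1, 3, 6, 7} and {2, 4, 5, 8}; each is 2-regular, so G = C_5 ⊔ C_4. The orbit of 0 under Aut(G) is {0, 1, 3, 6, 7}, which does not contain 2, so G is not vertex-transitive.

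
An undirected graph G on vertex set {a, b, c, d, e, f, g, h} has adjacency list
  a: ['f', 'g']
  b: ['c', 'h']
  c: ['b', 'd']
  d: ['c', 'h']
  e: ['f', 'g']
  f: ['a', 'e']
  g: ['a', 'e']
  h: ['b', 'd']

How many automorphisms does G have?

G has two connected components, {b, c, d, h} and {a, e, f, g}; each is 2-regular, so G = C_4 ⊔ C_4. With two isomorphic components, Aut(G) = Aut(C_4) ≀ S_2 = (D_4 × D_4) ⋊ Z_2: permute each cycle by D_4, then optionally swap the two cycles. Order 2·(2·4)² = 128.

128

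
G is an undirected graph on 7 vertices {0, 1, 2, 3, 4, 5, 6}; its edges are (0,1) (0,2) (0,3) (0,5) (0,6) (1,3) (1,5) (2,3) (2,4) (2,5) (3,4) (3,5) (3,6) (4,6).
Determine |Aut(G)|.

1

The degree sequence is [5, 3, 4, 6, 3, 4, 3]. Checking the degree-preserving permutations of the vertex set shows that none except the identity preserves every edge, so Aut(G) is trivial.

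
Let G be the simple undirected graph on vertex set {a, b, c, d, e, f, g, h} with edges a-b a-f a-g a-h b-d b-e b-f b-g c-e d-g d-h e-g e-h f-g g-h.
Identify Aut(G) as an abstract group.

1

The degree sequence is [4, 5, 1, 3, 4, 3, 6, 4]. Checking the degree-preserving permutations of the vertex set shows that none except the identity preserves every edge, so Aut(G) is trivial.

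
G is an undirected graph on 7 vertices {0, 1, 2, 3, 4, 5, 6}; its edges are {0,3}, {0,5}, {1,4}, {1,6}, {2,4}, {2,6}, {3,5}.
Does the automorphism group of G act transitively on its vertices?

No

G has two connected components, {1, 2, 4, 6} and {0, 3, 5}; each is 2-regular, so G = C_4 ⊔ C_3. The orbit of 0 under Aut(G) is {0, 3, 5}, which does not contain 1, so G is not vertex-transitive.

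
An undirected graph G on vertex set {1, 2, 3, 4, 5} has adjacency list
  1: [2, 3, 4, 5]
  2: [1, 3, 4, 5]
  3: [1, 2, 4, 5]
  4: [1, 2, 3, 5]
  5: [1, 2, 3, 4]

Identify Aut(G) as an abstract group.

the symmetric group on 5 letters

Every vertex has degree 4, so G is the complete graph K_5. Any permutation of the 5 vertices preserves K_5, so Aut(K_5) = S_5 of order 5! = 120.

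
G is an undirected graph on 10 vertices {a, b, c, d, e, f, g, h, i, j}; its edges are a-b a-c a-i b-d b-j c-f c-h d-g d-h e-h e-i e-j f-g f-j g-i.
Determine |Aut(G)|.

120

G is 3-regular on 10 vertices with no triangles and no 4-cycles (girth 5): this is the Petersen graph. It is a classical fact that the Petersen graph has automorphism group S_5 (order 120), arising from its description as the Kneser graph K(5,2).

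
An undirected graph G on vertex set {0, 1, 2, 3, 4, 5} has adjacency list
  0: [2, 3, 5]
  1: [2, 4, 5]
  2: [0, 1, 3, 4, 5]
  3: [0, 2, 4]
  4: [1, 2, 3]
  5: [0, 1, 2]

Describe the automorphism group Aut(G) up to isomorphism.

Vertex 2 is the unique vertex of degree 5; the remaining 5 vertices each have degree 3 and induce a cycle, so G is the wheel on 6 vertices with hub 2. With the hub fixed, the remaining symmetry is that of the rim cycle C_5, giving the dihedral group D_5.

D_5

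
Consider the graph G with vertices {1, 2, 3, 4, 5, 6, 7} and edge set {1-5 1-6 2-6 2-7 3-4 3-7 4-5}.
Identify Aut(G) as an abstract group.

G is 2-regular and connected on 7 vertices, i.e. the cycle C_7. The automorphisms of the 7-cycle are exactly the symmetries of a regular 7-gon: the dihedral group D_7, |D_7| = 14.

the dihedral group of order 14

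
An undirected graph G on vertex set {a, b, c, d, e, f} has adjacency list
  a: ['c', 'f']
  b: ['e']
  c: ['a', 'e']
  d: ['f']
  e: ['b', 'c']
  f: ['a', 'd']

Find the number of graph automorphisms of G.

2

The degree sequence is [2, 1, 2, 1, 2, 2]; the two degree-1 vertices b and d are the ends of a path, so G = P_6. The only nontrivial automorphism of a path is the end-to-end reflection, so Aut(G) ≅ Z_2.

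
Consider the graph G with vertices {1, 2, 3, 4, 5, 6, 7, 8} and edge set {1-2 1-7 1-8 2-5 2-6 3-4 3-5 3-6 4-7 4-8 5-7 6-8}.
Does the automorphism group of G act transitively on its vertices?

Yes

G is 3-regular and bipartite on 2^3 = 8 vertices with girth 4; it is the hypercube graph Q_3. Aut(Q_3) consists of the signed permutations of the 3 coordinate axes: 3! permutations times 2^3 sign flips, so |Aut| = 2^3·3! = 48. Under this action every vertex can be carried to every other, so G is vertex-transitive.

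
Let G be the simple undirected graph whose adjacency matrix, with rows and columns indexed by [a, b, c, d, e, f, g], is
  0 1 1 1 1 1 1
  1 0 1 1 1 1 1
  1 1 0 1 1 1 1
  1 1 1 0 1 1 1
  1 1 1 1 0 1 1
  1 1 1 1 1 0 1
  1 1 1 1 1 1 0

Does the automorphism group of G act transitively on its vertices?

All 7 vertices are pairwise adjacent: G = K_7. Any permutation of the 7 vertices preserves K_7, so Aut(K_7) = S_7 of order 7! = 5040. This group acts transitively on the 7 vertices.

Yes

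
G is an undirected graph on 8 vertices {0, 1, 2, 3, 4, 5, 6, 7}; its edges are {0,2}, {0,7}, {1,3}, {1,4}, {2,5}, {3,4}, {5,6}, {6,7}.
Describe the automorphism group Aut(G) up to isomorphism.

G has two connected components, {0, 2, 5, 6, 7} and {1, 3, 4}; each is 2-regular, so G = C_5 ⊔ C_3. The components are non-isomorphic (different sizes), so Aut(G) = Aut(C_3) × Aut(C_5) = D_3 × D_5 of order 6·10 = 60.

D_3 × D_5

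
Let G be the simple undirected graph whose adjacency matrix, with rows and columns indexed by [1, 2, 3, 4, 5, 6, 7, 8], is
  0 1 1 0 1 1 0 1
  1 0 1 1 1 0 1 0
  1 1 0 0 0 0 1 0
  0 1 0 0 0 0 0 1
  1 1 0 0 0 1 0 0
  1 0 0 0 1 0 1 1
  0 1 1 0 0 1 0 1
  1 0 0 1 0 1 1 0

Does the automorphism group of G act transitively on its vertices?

Vertex 4 is the only vertex of degree 2, so every automorphism fixes it; G is not vertex-transitive.

No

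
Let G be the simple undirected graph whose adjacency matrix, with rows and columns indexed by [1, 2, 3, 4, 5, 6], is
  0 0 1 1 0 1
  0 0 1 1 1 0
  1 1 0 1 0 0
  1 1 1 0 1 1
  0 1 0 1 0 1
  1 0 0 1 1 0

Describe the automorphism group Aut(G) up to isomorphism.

Vertex 4 is the unique vertex of degree 5; the remaining 5 vertices each have degree 3 and induce a cycle, so G is the wheel on 6 vertices with hub 4. With the hub fixed, the remaining symmetry is that of the rim cycle C_5, giving the dihedral group D_5.

the dihedral group of order 10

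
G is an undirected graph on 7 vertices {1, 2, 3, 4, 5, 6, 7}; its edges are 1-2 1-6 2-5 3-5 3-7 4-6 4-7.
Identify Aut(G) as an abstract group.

Every vertex has degree 2 and the graph is connected, so G is the 7-cycle C_7. The automorphisms of the 7-cycle are exactly the symmetries of a regular 7-gon: the dihedral group D_7, |D_7| = 14.

D_7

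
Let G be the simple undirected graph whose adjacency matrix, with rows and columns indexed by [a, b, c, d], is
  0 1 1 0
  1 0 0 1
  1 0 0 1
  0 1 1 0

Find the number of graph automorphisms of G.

G is 2-regular and bipartite on 2^2 = 4 vertices with girth 4; it is the hypercube graph Q_2. Aut(Q_2) consists of the signed permutations of the 2 coordinate axes: 2! permutations times 2^2 sign flips, so |Aut| = 2^2·2! = 8.

8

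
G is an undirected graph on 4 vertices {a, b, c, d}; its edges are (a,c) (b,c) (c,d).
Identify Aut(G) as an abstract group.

the symmetric group on 3 letters

Vertex c has degree 3 and every other vertex has degree 1, so G is the star K_{1,3} with centre c. Any automorphism fixes the centre and permutes the 3 leaves freely, so Aut(G) ≅ S_3 of order 3! = 6.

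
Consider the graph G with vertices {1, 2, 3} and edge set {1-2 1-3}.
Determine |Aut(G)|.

The degree sequence is [2, 1, 1]; the two degree-1 vertices 2 and 3 are the ends of a path, so G = P_3. A path has exactly one nontrivial symmetry — reversal — giving Aut(G) of order 2.

2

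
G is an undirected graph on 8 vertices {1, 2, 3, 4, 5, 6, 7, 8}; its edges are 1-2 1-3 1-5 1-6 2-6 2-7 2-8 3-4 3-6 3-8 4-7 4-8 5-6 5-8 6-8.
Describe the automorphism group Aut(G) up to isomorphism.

1

Degrees alone do not determine every vertex (e.g. 1 and 2 both have degree 4), but their neighbour-degree multisets differ: N(1) has degrees [3, 4, 4, 5] while N(2) has degrees [2, 4, 5, 5]. Repeating this refinement separates all vertices, so the only automorphism is the identity.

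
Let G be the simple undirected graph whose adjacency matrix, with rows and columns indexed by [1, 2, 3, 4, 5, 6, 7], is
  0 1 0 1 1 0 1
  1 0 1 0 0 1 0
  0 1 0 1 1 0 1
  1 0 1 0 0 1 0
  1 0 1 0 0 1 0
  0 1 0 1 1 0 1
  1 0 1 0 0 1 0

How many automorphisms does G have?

144

The vertices split by degree into {1, 3, 6} (degree 4) and {2, 4, 5, 7} (degree 3); every edge runs between the two parts, so G is the complete bipartite graph K_{3,4}. Automorphisms preserve the bipartition setwise (since the parts differ in size) and act as S_3 × S_4 within it; |Aut| = 144.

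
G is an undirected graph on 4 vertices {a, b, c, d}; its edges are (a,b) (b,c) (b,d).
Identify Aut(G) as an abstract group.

S_3

Vertex b has degree 3 and every other vertex has degree 1, so G is the star K_{1,3} with centre b. The 3 leaves are pairwise interchangeable while the centre is fixed, giving Aut(G) = S_3.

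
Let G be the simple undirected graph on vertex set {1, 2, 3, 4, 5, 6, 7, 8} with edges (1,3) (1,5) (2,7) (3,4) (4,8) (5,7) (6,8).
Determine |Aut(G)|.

2

The degree sequence is [2, 1, 2, 2, 2, 1, 2, 2]; the two degree-1 vertices 2 and 6 are the ends of a path, so G = P_8. A path has exactly one nontrivial symmetry — reversal — giving Aut(G) of order 2.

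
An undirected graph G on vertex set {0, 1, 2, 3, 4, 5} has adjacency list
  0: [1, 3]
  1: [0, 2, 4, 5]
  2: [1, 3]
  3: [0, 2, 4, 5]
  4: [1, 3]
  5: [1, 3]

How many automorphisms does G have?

The vertices split by degree into {1, 3} (degree 4) and {0, 2, 4, 5} (degree 2); every edge runs between the two parts, so G is the complete bipartite graph K_{2,4}. Automorphisms preserve the bipartition setwise (since the parts differ in size) and act as S_4 × S_2 within it; |Aut| = 48.

48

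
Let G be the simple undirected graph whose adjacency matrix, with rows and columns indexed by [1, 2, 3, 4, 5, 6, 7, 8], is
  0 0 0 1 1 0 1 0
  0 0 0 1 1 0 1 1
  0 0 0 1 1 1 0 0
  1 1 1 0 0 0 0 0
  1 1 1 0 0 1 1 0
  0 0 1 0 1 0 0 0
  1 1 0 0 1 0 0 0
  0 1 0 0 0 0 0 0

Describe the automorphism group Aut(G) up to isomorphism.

Degrees alone do not determine every vertex (e.g. 1 and 3 both have degree 3), but their neighbour-degree multisets differ: N(1) has degrees [3, 3, 5] while N(3) has degrees [2, 3, 5]. Repeating this refinement separates all vertices, so the only automorphism is the identity.

{e}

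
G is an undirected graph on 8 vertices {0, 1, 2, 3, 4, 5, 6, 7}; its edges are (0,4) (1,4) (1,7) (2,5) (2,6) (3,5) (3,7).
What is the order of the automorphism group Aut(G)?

2

The degree sequence is [1, 2, 2, 2, 2, 2, 1, 2]; the two degree-1 vertices 0 and 6 are the ends of a path, so G = P_8. The only nontrivial automorphism of a path is the end-to-end reflection, so Aut(G) ≅ Z_2.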